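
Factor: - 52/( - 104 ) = 1/2 = 2^( - 1 ) 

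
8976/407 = 22 + 2/37 = 22.05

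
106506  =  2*53253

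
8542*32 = 273344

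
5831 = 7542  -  1711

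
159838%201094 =159838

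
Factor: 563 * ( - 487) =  - 487^1 * 563^1=- 274181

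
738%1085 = 738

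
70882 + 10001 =80883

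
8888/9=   8888/9 = 987.56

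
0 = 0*10529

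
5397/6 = 1799/2 = 899.50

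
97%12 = 1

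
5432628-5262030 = 170598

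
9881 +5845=15726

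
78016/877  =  88 + 840/877 = 88.96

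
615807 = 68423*9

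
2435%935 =565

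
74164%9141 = 1036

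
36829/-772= - 48 + 227/772 = - 47.71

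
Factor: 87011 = 87011^1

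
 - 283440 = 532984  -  816424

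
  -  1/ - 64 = 1/64 = 0.02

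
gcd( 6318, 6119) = 1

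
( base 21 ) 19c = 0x282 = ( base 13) 3A5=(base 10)642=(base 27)NL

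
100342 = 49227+51115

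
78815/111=78815/111  =  710.05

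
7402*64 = 473728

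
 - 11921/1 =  - 11921 = -11921.00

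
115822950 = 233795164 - 117972214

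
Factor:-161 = - 7^1*23^1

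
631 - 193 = 438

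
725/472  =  1  +  253/472 = 1.54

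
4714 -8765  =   - 4051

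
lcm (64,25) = 1600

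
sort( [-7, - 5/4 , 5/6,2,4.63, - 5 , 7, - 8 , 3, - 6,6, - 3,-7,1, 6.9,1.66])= [ - 8, - 7, - 7,-6, - 5,  -  3, - 5/4,5/6, 1,1.66,2, 3,4.63,6,6.9,7 ]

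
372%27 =21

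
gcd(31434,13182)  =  1014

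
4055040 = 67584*60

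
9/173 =9/173  =  0.05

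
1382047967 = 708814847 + 673233120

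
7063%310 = 243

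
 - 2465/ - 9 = 273  +  8/9 = 273.89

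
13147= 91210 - 78063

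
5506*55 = 302830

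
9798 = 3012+6786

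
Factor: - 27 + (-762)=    - 3^1*263^1 = - 789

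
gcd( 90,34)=2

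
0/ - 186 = 0/1 =- 0.00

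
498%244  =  10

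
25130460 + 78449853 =103580313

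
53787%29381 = 24406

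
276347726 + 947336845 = 1223684571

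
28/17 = 1+11/17= 1.65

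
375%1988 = 375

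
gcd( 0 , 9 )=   9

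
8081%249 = 113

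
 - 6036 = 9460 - 15496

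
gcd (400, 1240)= 40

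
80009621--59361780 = 139371401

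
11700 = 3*3900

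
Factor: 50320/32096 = 2^ (  -  1 )*5^1*37^1*59^( - 1 ) = 185/118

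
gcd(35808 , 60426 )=2238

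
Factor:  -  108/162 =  - 2/3 = - 2^1*3^ (  -  1)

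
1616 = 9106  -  7490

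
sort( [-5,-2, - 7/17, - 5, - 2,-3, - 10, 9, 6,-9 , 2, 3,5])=[- 10, - 9,-5, - 5,-3,-2, - 2,-7/17, 2,  3,5, 6, 9] 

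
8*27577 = 220616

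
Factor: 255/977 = 3^1*5^1*17^1 * 977^( - 1)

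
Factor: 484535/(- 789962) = -2^(-1) * 5^1*96907^1*394981^ (-1 ) 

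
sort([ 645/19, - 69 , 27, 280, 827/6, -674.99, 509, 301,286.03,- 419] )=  [ - 674.99,  -  419,  -  69, 27,645/19, 827/6,280, 286.03, 301, 509]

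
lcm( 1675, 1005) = 5025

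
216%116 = 100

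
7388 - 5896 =1492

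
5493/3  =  1831 = 1831.00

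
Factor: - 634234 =-2^1*337^1 * 941^1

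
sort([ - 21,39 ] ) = [- 21,39] 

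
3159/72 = 43 + 7/8 = 43.88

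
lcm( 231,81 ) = 6237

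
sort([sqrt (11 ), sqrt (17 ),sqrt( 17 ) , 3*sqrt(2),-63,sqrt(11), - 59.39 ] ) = [ - 63, - 59.39, sqrt (11) , sqrt( 11),  sqrt(17),  sqrt( 17),3 * sqrt (2 ) ]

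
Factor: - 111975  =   - 3^1*5^2*1493^1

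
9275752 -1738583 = 7537169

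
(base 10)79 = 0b1001111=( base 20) 3J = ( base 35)29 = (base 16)4F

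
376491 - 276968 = 99523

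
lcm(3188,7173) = 28692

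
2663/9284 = 2663/9284 = 0.29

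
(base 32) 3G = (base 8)160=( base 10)112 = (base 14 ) 80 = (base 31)3j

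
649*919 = 596431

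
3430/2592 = 1 + 419/1296 = 1.32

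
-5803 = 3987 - 9790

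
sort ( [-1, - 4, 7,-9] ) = [-9,-4 ,-1,7]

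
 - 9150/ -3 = 3050/1= 3050.00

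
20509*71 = 1456139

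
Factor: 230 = 2^1 * 5^1*23^1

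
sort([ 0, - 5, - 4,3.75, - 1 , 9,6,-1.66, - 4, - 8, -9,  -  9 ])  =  [ - 9, - 9, - 8, - 5,  -  4, - 4, - 1.66,- 1, 0  ,  3.75, 6,9]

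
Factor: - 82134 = - 2^1*3^5*13^2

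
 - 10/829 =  - 10/829 = - 0.01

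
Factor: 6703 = 6703^1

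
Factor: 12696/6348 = 2 = 2^1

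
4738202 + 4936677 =9674879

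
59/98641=59/98641= 0.00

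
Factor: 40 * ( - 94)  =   - 2^4*5^1*47^1=- 3760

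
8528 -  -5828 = 14356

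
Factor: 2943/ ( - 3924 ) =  - 2^( - 2)*3^1 = - 3/4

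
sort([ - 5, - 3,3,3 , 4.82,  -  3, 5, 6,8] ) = [ - 5,-3, - 3,3,3,  4.82,5,6,8] 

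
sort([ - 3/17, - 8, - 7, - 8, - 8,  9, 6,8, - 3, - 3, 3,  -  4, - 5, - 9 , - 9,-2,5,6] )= [  -  9, - 9,- 8, - 8, - 8, - 7, - 5, - 4, - 3,  -  3, - 2, - 3/17,3,5,6,6, 8,9]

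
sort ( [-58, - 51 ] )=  [  -  58, - 51 ]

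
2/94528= 1/47264 = 0.00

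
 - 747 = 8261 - 9008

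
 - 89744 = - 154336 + 64592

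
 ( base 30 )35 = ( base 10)95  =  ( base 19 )50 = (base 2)1011111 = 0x5f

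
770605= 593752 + 176853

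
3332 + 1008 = 4340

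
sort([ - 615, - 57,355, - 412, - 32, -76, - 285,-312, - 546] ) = [ - 615, - 546,- 412,-312, - 285, - 76,-57, - 32, 355 ] 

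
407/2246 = 407/2246 = 0.18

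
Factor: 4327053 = 3^1 * 1442351^1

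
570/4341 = 190/1447 = 0.13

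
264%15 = 9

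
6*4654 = 27924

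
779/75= 10 + 29/75 = 10.39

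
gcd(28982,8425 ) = 337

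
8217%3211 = 1795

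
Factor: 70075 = 5^2*2803^1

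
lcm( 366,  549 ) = 1098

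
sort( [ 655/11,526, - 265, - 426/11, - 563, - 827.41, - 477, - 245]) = [-827.41 , - 563 , - 477, - 265, - 245, - 426/11, 655/11 , 526]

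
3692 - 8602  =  - 4910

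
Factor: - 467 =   -  467^1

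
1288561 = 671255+617306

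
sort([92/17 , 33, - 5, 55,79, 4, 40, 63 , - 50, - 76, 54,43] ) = [ - 76, - 50,-5, 4,92/17, 33,40, 43 , 54,55,63,79 ] 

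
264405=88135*3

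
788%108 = 32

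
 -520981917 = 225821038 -746802955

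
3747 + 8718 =12465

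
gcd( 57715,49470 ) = 8245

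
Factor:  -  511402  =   - 2^1*241^1*1061^1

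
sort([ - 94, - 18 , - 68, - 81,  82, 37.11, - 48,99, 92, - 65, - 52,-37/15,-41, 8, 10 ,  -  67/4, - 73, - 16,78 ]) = [ - 94, - 81, - 73, - 68, - 65,- 52, - 48 , -41, - 18, - 67/4 , - 16, - 37/15, 8,10,37.11,78,82, 92,99] 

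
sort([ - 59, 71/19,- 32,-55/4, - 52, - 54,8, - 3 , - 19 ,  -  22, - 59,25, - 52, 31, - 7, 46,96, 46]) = [- 59, - 59, -54, - 52,-52,-32, - 22, - 19, -55/4, - 7, - 3, 71/19, 8, 25, 31, 46,46,  96 ] 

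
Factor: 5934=2^1*3^1  *23^1*43^1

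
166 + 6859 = 7025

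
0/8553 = 0 = 0.00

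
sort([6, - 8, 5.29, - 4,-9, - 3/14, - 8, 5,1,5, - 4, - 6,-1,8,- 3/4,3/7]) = [ - 9, - 8, - 8, - 6, - 4,  -  4, - 1, - 3/4, - 3/14 , 3/7,1, 5,5,5.29,6,8 ] 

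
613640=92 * 6670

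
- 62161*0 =0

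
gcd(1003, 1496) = 17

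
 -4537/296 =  - 16+199/296 = - 15.33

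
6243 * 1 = 6243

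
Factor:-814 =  - 2^1  *  11^1*37^1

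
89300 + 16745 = 106045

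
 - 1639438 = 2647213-4286651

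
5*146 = 730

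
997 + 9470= 10467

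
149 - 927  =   - 778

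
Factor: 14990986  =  2^1 * 23^1* 325891^1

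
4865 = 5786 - 921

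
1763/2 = 881  +  1/2 = 881.50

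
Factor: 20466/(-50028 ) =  -9/22 = -  2^( - 1) * 3^2*11^(-1)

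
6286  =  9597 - 3311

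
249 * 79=19671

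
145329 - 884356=-739027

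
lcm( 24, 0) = 0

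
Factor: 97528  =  2^3*73^1* 167^1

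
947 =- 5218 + 6165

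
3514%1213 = 1088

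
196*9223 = 1807708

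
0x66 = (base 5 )402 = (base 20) 52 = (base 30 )3c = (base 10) 102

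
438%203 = 32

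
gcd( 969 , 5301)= 57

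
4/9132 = 1/2283 = 0.00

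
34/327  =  34/327 = 0.10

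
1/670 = 1/670 = 0.00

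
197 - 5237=  -  5040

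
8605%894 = 559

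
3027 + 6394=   9421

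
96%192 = 96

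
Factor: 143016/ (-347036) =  - 2^1 * 3^1*59^1 * 859^(-1) = - 354/859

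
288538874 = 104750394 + 183788480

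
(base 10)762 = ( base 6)3310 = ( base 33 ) N3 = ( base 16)2FA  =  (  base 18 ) 266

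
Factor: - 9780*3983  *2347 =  - 2^2 * 3^1*5^1*7^1*163^1*569^1*2347^1 = - 91424427780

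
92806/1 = 92806 = 92806.00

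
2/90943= 2/90943  =  0.00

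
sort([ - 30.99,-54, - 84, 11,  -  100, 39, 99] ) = [-100, - 84 ,-54 , - 30.99,  11, 39, 99 ] 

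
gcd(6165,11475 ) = 45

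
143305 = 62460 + 80845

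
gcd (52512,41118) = 6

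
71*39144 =2779224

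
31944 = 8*3993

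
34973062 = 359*97418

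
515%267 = 248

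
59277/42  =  1411 + 5/14 = 1411.36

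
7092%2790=1512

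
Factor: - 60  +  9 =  - 51 = - 3^1*17^1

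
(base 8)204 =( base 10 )132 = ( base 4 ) 2010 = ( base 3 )11220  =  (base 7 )246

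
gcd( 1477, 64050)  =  7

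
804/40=201/10= 20.10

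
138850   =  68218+70632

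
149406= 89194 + 60212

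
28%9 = 1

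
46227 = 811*57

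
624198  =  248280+375918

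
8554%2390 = 1384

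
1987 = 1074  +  913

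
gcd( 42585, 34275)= 15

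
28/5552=7/1388=0.01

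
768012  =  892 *861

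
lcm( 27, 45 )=135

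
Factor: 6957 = 3^2*773^1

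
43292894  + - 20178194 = 23114700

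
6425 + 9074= 15499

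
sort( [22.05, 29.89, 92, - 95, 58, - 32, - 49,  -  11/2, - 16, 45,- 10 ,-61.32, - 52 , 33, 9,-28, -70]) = [ -95, - 70, -61.32,-52, - 49, - 32,-28,-16, -10, -11/2, 9, 22.05 , 29.89, 33, 45 , 58 , 92] 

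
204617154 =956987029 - 752369875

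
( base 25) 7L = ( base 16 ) c4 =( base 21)97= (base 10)196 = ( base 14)100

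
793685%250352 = 42629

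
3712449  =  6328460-2616011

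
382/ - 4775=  - 1+23/25 =-0.08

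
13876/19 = 13876/19 = 730.32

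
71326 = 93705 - 22379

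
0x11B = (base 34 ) 8B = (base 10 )283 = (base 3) 101111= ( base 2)100011011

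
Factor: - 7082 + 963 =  - 6119  =  - 29^1*211^1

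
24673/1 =24673=24673.00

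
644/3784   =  161/946 = 0.17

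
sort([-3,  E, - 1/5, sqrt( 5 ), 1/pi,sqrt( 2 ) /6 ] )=[ - 3, - 1/5,  sqrt( 2)/6, 1/pi,sqrt( 5), E ]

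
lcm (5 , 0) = 0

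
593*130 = 77090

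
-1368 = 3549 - 4917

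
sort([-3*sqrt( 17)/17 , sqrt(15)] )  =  [ -3*sqrt( 17 ) /17,sqrt(15 )]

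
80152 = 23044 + 57108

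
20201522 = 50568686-30367164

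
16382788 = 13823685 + 2559103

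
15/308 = 15/308 =0.05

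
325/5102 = 325/5102 = 0.06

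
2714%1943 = 771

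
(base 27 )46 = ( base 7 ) 222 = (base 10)114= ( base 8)162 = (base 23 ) 4m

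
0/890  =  0 = 0.00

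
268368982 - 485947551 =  - 217578569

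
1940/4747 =1940/4747 = 0.41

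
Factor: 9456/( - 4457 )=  - 2^4*3^1*197^1*4457^( - 1 )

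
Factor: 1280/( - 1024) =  - 5/4 = - 2^( -2)*5^1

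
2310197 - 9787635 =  - 7477438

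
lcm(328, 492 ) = 984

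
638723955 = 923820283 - 285096328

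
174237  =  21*8297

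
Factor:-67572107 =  -67572107^1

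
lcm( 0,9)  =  0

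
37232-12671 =24561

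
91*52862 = 4810442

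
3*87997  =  263991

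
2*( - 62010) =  - 124020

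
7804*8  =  62432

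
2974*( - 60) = - 178440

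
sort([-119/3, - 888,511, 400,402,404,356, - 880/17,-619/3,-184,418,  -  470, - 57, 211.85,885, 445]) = [-888, - 470 , -619/3 ,-184,-57,- 880/17, - 119/3, 211.85, 356,400, 402,404,418,445,511,885 ] 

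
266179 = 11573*23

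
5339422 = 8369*638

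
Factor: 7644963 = 3^1 * 233^1 * 10937^1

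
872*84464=73652608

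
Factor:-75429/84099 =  - 87/97 = -3^1*29^1* 97^(-1) 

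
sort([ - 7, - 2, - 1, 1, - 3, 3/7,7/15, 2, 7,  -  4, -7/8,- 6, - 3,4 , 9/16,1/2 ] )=[ - 7,-6, - 4, - 3,- 3, - 2, - 1, - 7/8,3/7, 7/15,1/2,9/16,1,2,4,7 ]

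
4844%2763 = 2081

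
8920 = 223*40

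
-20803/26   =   - 801 + 23/26 = -  800.12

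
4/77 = 4/77= 0.05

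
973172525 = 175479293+797693232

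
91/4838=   91/4838=0.02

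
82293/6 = 27431/2=   13715.50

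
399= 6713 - 6314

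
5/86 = 5/86 = 0.06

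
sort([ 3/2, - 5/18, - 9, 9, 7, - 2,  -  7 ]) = [ - 9, - 7, - 2,-5/18, 3/2 , 7,9 ]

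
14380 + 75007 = 89387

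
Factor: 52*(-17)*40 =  - 35360 = - 2^5*5^1*13^1*17^1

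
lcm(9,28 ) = 252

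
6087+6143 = 12230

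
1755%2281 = 1755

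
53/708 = 53/708 = 0.07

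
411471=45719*9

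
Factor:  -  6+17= 11^1  =  11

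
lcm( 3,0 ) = 0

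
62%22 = 18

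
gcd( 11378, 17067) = 5689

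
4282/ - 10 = - 2141/5= - 428.20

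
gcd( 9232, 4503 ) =1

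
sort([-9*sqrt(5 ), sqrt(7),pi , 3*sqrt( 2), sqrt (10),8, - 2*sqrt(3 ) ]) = [ - 9*sqrt (5),- 2*sqrt( 3 ),sqrt( 7 ) , pi,sqrt ( 10 ),  3* sqrt ( 2),8 ] 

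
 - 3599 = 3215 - 6814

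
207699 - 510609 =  - 302910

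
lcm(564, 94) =564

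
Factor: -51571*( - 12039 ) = 3^1 * 13^1*3967^1*4013^1 = 620863269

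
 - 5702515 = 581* ( - 9815 ) 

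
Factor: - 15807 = - 3^1*11^1*479^1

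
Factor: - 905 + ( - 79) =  - 984 = - 2^3*3^1*41^1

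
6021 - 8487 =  - 2466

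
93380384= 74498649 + 18881735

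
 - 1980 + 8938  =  6958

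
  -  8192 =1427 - 9619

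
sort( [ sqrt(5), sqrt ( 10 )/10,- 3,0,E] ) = [ - 3,  0 , sqrt( 10 )/10,  sqrt(5 ), E ]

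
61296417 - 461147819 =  - 399851402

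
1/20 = 1/20 = 0.05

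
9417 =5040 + 4377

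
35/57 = 35/57= 0.61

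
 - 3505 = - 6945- - 3440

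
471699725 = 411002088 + 60697637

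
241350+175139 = 416489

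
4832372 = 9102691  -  4270319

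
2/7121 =2/7121 = 0.00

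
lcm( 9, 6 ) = 18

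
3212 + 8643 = 11855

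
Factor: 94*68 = 2^3*17^1*47^1= 6392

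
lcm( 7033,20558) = 267254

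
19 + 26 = 45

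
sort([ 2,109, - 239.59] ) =[ -239.59, 2,109] 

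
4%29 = 4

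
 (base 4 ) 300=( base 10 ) 48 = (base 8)60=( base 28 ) 1k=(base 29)1j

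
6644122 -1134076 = 5510046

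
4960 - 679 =4281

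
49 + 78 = 127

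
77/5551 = 11/793 = 0.01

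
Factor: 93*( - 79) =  - 3^1  *  31^1*79^1 = - 7347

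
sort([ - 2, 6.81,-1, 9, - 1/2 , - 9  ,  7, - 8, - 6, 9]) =[ - 9,-8, - 6, - 2, - 1, - 1/2, 6.81, 7, 9,9 ]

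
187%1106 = 187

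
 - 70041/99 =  - 23347/33= - 707.48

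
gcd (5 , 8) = 1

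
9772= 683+9089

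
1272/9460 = 318/2365 = 0.13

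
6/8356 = 3/4178 = 0.00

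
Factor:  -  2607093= -3^3 * 223^1*433^1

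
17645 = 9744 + 7901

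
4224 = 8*528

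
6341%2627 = 1087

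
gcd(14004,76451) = 1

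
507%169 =0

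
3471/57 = 60 + 17/19 = 60.89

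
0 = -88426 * 0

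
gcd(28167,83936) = 1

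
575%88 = 47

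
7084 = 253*28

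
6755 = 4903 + 1852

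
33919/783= 43  +  250/783= 43.32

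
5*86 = 430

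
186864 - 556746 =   -  369882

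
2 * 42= 84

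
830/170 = 4 + 15/17 =4.88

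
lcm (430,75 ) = 6450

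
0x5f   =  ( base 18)55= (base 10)95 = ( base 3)10112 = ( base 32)2V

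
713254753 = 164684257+548570496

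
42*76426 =3209892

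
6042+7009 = 13051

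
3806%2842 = 964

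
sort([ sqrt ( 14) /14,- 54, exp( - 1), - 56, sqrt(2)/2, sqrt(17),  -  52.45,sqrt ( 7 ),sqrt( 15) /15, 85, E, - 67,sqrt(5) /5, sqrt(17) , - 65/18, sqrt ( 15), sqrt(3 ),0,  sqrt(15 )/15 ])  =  [ - 67, - 56, - 54, - 52.45,- 65/18,0, sqrt(15)/15, sqrt(15)/15,  sqrt(14 ) /14,  exp( - 1 ),sqrt( 5)/5, sqrt(2)/2, sqrt ( 3),  sqrt(7 ) , E,sqrt( 15), sqrt(17 ),sqrt( 17),  85 ] 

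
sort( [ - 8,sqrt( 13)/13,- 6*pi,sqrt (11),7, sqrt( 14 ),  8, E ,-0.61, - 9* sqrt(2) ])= [-6 * pi, - 9 * sqrt(2), - 8, - 0.61,sqrt( 13 )/13, E,sqrt(11),sqrt(14), 7,  8]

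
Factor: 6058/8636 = 3029/4318 = 2^( - 1)*13^1*17^( - 1 )*127^( - 1 )*233^1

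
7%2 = 1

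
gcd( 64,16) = 16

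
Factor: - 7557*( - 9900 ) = 2^2*3^3 * 5^2*11^2  *229^1 = 74814300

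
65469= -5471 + 70940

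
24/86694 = 4/14449 = 0.00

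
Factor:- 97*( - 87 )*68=573852 = 2^2*3^1*17^1 * 29^1*97^1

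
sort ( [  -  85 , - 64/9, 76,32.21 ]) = [ - 85, - 64/9 , 32.21,76]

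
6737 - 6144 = 593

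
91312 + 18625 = 109937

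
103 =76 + 27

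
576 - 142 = 434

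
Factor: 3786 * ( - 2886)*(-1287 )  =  2^2*3^4*11^1*13^2*37^1*631^1=14062271652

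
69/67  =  69/67 = 1.03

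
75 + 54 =129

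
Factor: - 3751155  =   - 3^2 * 5^1*31^1*2689^1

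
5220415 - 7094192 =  -1873777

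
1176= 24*49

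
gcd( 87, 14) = 1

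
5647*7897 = 44594359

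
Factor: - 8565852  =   - 2^2 * 3^1*113^1*6317^1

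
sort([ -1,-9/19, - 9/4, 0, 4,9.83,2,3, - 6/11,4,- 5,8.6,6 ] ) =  [ - 5,  -  9/4 , - 1, - 6/11, - 9/19, 0, 2,3,4,4,6 , 8.6, 9.83 ]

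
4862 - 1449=3413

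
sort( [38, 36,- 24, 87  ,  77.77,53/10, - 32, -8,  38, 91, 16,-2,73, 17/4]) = [ - 32,  -  24, - 8, - 2,17/4,53/10, 16, 36, 38,  38,73, 77.77, 87,91]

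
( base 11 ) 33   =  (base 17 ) 22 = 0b100100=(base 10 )36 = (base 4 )210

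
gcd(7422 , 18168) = 6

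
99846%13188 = 7530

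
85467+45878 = 131345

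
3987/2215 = 9/5 = 1.80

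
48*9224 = 442752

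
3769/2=1884 + 1/2 = 1884.50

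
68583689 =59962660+8621029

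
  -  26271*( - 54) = 1418634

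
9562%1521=436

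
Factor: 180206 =2^1*13^1*29^1 *239^1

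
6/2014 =3/1007= 0.00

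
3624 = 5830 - 2206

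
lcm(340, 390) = 13260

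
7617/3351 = 2+305/1117 = 2.27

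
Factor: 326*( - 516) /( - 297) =56072/99= 2^3*3^( - 2 ) * 11^( - 1)*43^1 *163^1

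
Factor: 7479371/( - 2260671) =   -  3^( - 1)*7^( - 1 ) *17^1 *59^1*83^ ( - 1 )*1297^( - 1 ) * 7457^1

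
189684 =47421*4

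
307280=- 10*( - 30728 ) 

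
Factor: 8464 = 2^4*23^2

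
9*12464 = 112176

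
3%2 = 1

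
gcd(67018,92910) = 2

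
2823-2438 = 385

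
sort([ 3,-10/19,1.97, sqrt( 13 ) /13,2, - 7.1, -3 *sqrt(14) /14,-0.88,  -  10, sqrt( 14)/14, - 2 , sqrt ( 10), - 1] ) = [ - 10,-7.1, - 2, - 1, - 0.88  , - 3*sqrt( 14)/14, - 10/19,sqrt( 14) /14,  sqrt(13) /13 , 1.97,2, 3, sqrt( 10 ) ] 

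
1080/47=1080/47 =22.98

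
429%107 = 1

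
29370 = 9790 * 3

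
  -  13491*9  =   - 121419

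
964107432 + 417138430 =1381245862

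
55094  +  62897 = 117991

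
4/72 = 1/18 = 0.06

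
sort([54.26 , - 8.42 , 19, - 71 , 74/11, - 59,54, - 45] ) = [ - 71, - 59,  -  45, - 8.42 , 74/11, 19,54,54.26 ] 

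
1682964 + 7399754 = 9082718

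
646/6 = 107 + 2/3=107.67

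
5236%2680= 2556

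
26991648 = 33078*816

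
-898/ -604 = 449/302 = 1.49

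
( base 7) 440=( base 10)224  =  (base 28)80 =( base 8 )340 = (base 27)88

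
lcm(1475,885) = 4425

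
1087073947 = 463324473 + 623749474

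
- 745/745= -1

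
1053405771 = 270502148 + 782903623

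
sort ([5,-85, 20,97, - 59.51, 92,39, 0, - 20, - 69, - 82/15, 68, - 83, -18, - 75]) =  [ - 85, - 83, - 75,-69, - 59.51,- 20,-18, - 82/15, 0, 5, 20,39, 68, 92,97 ]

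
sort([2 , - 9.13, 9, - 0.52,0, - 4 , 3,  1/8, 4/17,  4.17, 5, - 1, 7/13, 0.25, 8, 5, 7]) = [-9.13,- 4,-1,-0.52, 0, 1/8, 4/17 , 0.25, 7/13, 2, 3, 4.17, 5, 5,7 , 8, 9 ] 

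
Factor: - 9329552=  - 2^4*59^1 * 9883^1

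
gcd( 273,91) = 91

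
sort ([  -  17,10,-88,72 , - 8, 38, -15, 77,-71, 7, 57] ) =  [-88, -71,  -  17,  -  15, - 8, 7, 10,38,57, 72, 77 ]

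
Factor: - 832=  -  2^6*13^1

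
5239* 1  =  5239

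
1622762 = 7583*214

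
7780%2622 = 2536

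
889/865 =889/865 = 1.03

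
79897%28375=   23147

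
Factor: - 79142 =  - 2^1*7^1*5653^1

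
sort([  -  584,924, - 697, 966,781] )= [  -  697, - 584, 781,924 , 966 ]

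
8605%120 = 85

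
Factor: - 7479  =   - 3^3*277^1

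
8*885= 7080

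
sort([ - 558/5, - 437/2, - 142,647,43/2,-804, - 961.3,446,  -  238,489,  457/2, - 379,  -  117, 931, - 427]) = [ -961.3,- 804, - 427, - 379, - 238, - 437/2, - 142, - 117, - 558/5,43/2,457/2, 446,489,647, 931 ] 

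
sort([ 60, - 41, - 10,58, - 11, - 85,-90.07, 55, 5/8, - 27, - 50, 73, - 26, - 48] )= [  -  90.07, - 85, - 50, - 48,-41  , - 27,  -  26,  -  11, - 10, 5/8, 55, 58, 60, 73]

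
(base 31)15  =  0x24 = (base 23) 1d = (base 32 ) 14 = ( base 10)36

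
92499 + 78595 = 171094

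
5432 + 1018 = 6450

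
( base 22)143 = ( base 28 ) kf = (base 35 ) GF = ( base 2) 1000111111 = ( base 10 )575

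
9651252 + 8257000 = 17908252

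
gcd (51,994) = 1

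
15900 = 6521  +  9379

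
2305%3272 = 2305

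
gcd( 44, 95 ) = 1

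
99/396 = 1/4 = 0.25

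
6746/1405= 4 + 1126/1405= 4.80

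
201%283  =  201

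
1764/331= 1764/331= 5.33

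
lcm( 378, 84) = 756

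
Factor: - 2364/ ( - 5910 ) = 2/5 = 2^1* 5^( - 1 ) 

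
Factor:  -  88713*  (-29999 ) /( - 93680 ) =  - 2^( - 4) * 3^2 * 5^(  -  1)* 131^1*229^1  *1171^(- 1) * 9857^1=-2661301287/93680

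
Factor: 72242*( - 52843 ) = - 2^1* 7^1*41^1 *881^1*7549^1 = -  3817484006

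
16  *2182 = 34912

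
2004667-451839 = 1552828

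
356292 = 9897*36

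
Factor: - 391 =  - 17^1*23^1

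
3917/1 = 3917 =3917.00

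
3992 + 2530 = 6522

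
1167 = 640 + 527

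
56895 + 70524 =127419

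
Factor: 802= 2^1*401^1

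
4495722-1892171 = 2603551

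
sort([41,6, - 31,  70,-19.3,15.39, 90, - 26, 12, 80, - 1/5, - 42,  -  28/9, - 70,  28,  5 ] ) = [ - 70, - 42,-31, - 26, - 19.3 ,-28/9,-1/5, 5,6,12,15.39,28,41,  70,  80,90] 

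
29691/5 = 5938 + 1/5=5938.20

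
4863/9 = 540+ 1/3 = 540.33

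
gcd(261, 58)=29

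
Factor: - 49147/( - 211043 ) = 17/73  =  17^1*73^( - 1 )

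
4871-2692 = 2179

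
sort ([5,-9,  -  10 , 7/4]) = [-10,-9,7/4,5]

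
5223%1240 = 263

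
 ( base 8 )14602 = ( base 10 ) 6530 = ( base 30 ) 77k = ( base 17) 15a2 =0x1982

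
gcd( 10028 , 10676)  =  4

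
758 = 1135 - 377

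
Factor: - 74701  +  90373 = 2^3*3^1*653^1 = 15672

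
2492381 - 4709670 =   -  2217289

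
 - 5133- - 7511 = 2378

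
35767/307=116 + 155/307 = 116.50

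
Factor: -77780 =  -2^2*5^1 *3889^1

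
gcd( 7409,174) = 1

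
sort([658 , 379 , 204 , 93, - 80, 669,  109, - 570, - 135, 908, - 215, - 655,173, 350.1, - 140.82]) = [-655 ,- 570, - 215, - 140.82,  -  135, - 80,93,  109,173,204 , 350.1, 379 , 658, 669,908]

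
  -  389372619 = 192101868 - 581474487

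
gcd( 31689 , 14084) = 3521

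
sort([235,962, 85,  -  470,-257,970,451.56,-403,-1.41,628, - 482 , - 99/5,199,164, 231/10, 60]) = [- 482,  -  470,-403, - 257, -99/5, - 1.41, 231/10, 60, 85,164,  199,235, 451.56, 628, 962 , 970]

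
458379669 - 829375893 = - 370996224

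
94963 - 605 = 94358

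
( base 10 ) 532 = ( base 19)190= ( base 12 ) 384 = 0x214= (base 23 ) 103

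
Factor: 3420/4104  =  2^( - 1)* 3^( - 1)*5^1  =  5/6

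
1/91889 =1/91889= 0.00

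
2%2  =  0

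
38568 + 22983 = 61551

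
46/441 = 46/441 =0.10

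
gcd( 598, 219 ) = 1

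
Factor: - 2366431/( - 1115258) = 2^( - 1) * 19^1 * 59^1*347^( - 1 )*1607^(  -  1 )*2111^1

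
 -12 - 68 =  - 80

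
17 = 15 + 2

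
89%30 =29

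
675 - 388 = 287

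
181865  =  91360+90505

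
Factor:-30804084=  - 2^2*3^3*23^1*12401^1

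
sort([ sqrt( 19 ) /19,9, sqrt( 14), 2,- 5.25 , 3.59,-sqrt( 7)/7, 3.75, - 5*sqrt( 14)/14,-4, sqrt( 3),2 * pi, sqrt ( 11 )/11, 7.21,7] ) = [ - 5.25, - 4, - 5*sqrt( 14)/14 ,- sqrt(7)/7, sqrt(19) /19,sqrt(11)/11, sqrt( 3),  2, 3.59, sqrt( 14 ), 3.75, 2*pi,  7,7.21, 9 ]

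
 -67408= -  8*8426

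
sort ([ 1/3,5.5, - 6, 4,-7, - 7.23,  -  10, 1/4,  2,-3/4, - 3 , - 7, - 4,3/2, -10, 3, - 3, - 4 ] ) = [ - 10, - 10, - 7.23, - 7, - 7, - 6, - 4, - 4,  -  3, - 3, - 3/4,  1/4,  1/3,3/2,2,  3 , 4  ,  5.5]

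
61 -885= - 824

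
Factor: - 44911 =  - 97^1*463^1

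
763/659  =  763/659  =  1.16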